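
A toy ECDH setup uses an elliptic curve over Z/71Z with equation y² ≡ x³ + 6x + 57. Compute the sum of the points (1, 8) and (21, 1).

(28, 5)

(1, 8) + (21, 1). λ = (1 - 8)/(21 - 1) ≡ 64/20 mod 71. 20⁻¹ ≡ 32 (mod 71), so λ ≡ 60.
  x = λ² - 1 - 21 = 3600 - 22 ≡ 28; y = λ·(1 - 28) - 8 ≡ 5. → (28, 5)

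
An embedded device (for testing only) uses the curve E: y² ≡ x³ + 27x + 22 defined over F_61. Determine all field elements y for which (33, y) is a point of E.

none

x³ + 27x + 22 = 36850 ≡ 6 (mod 61).
6 is a non-residue mod 61; no y exists.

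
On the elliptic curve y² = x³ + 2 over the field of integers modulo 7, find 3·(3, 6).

Write G = (3, 6).
Repeated addition: build up to 3G.
2G: tangent at (3, 6): λ = (3·3² + 0)/(2·6) ≡ 6/5. 5⁻¹ ≡ 3 (mod 7) since 5·3 = 15 ≡ 1, so λ ≡ 6·3 ≡ 4.
  x = λ² - 3 - 3 = 16 - 6 ≡ 3; y = λ·(3 - 3) - 6 ≡ 1. → (3, 1)
3G: (3, 1) + (3, 6): same x and y₁ ≡ -y₂, so the sum is O.

O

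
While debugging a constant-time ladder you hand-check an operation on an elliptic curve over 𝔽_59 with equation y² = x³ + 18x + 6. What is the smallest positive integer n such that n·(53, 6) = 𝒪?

6

2P: tangent at (53, 6): λ = (3·53² + 18)/(2·6) ≡ 8/12. 12⁻¹ ≡ 5 (mod 59) since 12·5 = 60 ≡ 1, so λ ≡ 8·5 ≡ 40.
  x = λ² - 53 - 53 = 1600 - 106 ≡ 19; y = λ·(53 - 19) - 6 ≡ 56. → (19, 56)
3P: (19, 56) + (53, 6). λ = (6 - 56)/(53 - 19) ≡ 9/34 mod 59. 34⁻¹ ≡ 33 (mod 59), so λ ≡ 2.
  x = λ² - 19 - 53 = 4 - 72 ≡ 50; y = λ·(19 - 50) - 56 ≡ 0. → (50, 0)
4P: (50, 0) + (53, 6). λ = (6 - 0)/(53 - 50) ≡ 6/3 mod 59. 3⁻¹ ≡ 20 (mod 59), so λ ≡ 2.
  x = λ² - 50 - 53 = 4 - 103 ≡ 19; y = λ·(50 - 19) - 0 ≡ 3. → (19, 3)
5P: (19, 3) + (53, 6). λ = (6 - 3)/(53 - 19) ≡ 3/34 mod 59. 34⁻¹ ≡ 33 (mod 59) since 34·33 = 1122 ≡ 1, so λ ≡ 40.
  x = λ² - 19 - 53 = 1600 - 72 ≡ 53; y = λ·(19 - 53) - 3 ≡ 53. → (53, 53)
6P: (53, 53) + (53, 6): same x and y₁ ≡ -y₂, so the sum is 𝒪.
6P = 𝒪, so the order is 6.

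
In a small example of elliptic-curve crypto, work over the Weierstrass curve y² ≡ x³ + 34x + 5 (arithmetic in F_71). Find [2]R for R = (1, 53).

(7, 36)

tangent at (1, 53): λ = (3·1² + 34)/(2·53) ≡ 37/35. 35⁻¹ ≡ 69 (mod 71), so λ ≡ 37·69 ≡ 68.
  x = λ² - 1 - 1 = 4624 - 2 ≡ 7; y = λ·(1 - 7) - 53 ≡ 36. → (7, 36)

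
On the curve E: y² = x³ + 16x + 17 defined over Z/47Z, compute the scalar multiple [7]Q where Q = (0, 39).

Double-and-add on 7 = (111)₂. Start with Q = (0, 39) for the leading 1-bit.
double: tangent at (0, 39): λ = (3·0² + 16)/(2·39) ≡ 16/31. 31⁻¹ ≡ 44 (mod 47), so λ ≡ 16·44 ≡ 46.
  x = λ² - 0 - 0 = 2116 - 0 ≡ 1; y = λ·(0 - 1) - 39 ≡ 9. → (1, 9)
add Q: (1, 9) + (0, 39). λ = (39 - 9)/(0 - 1) ≡ 30/46 mod 47. 46⁻¹ ≡ 46 (mod 47), so λ ≡ 17.
  x = λ² - 1 - 0 = 289 - 1 ≡ 6; y = λ·(1 - 6) - 9 ≡ 0. → (6, 0)
double: (6, 0) + (6, 0): same x and y₁ ≡ -y₂, so the sum is 𝒪.
add Q: 𝒪 + (0, 39) = (0, 39) (identity).

(0, 39)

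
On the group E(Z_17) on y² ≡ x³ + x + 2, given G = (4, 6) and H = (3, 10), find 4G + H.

(0, 6)

First 4G:
Repeated addition: build up to 4G.
2G: tangent at (4, 6): λ = (3·4² + 1)/(2·6) ≡ 15/12. 12⁻¹ ≡ 10 (mod 17) since 12·10 = 120 ≡ 1, so λ ≡ 15·10 ≡ 14.
  x = λ² - 4 - 4 = 196 - 8 ≡ 1; y = λ·(4 - 1) - 6 ≡ 2. → (1, 2)
3G: (1, 2) + (4, 6). λ = (6 - 2)/(4 - 1) ≡ 4/3 mod 17. 3⁻¹ ≡ 6 (mod 17) since 3·6 = 18 ≡ 1, so λ ≡ 7.
  x = λ² - 1 - 4 = 49 - 5 ≡ 10; y = λ·(1 - 10) - 2 ≡ 3. → (10, 3)
4G: (10, 3) + (4, 6). λ = (6 - 3)/(4 - 10) ≡ 3/11 mod 17. 11⁻¹ ≡ 14 (mod 17) since 11·14 = 154 ≡ 1, so λ ≡ 8.
  x = λ² - 10 - 4 = 64 - 14 ≡ 16; y = λ·(10 - 16) - 3 ≡ 0. → (16, 0)
4G = (16, 0).
Finally 4G + H:
(16, 0) + (3, 10). λ = (10 - 0)/(3 - 16) ≡ 10/4 mod 17. 4⁻¹ ≡ 13 (mod 17) since 4·13 = 52 ≡ 1, so λ ≡ 11.
  x = λ² - 16 - 3 = 121 - 19 ≡ 0; y = λ·(16 - 0) - 0 ≡ 6. → (0, 6)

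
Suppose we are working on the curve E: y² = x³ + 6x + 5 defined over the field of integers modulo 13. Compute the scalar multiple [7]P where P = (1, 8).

(1, 5)

Repeated addition: build up to 7P.
2P: tangent at (1, 8): λ = (3·1² + 6)/(2·8) ≡ 9/3. 3⁻¹ ≡ 9 (mod 13), so λ ≡ 9·9 ≡ 3.
  x = λ² - 1 - 1 = 9 - 2 ≡ 7; y = λ·(1 - 7) - 8 ≡ 0. → (7, 0)
3P: (7, 0) + (1, 8). λ = (8 - 0)/(1 - 7) ≡ 8/7 mod 13. 7⁻¹ ≡ 2 (mod 13), so λ ≡ 3.
  x = λ² - 7 - 1 = 9 - 8 ≡ 1; y = λ·(7 - 1) - 0 ≡ 5. → (1, 5)
4P: (1, 5) + (1, 8): same x and y₁ ≡ -y₂, so the sum is O.
5P: O + (1, 8) = (1, 8) (identity).
6P: tangent at (1, 8): λ = (3·1² + 6)/(2·8) ≡ 9/3. 3⁻¹ ≡ 9 (mod 13) since 3·9 = 27 ≡ 1, so λ ≡ 9·9 ≡ 3.
  x = λ² - 1 - 1 = 9 - 2 ≡ 7; y = λ·(1 - 7) - 8 ≡ 0. → (7, 0)
7P: (7, 0) + (1, 8). λ = (8 - 0)/(1 - 7) ≡ 8/7 mod 13. 7⁻¹ ≡ 2 (mod 13), so λ ≡ 3.
  x = λ² - 7 - 1 = 9 - 8 ≡ 1; y = λ·(7 - 1) - 0 ≡ 5. → (1, 5)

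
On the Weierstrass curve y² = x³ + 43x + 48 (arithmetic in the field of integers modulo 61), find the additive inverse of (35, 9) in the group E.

(35, 52)

-(35, 9) = (35, -9 mod 61) = (35, 52).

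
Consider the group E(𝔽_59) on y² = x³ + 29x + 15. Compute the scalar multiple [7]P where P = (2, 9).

Double-and-add on 7 = (111)₂. Start with P = (2, 9) for the leading 1-bit.
double: tangent at (2, 9): λ = (3·2² + 29)/(2·9) ≡ 41/18. 18⁻¹ ≡ 23 (mod 59), so λ ≡ 41·23 ≡ 58.
  x = λ² - 2 - 2 = 3364 - 4 ≡ 56; y = λ·(2 - 56) - 9 ≡ 45. → (56, 45)
add P: (56, 45) + (2, 9). λ = (9 - 45)/(2 - 56) ≡ 23/5 mod 59. 5⁻¹ ≡ 12 (mod 59), so λ ≡ 40.
  x = λ² - 56 - 2 = 1600 - 58 ≡ 8; y = λ·(56 - 8) - 45 ≡ 46. → (8, 46)
double: tangent at (8, 46): λ = (3·8² + 29)/(2·46) ≡ 44/33. 33⁻¹ ≡ 34 (mod 59) since 33·34 = 1122 ≡ 1, so λ ≡ 44·34 ≡ 21.
  x = λ² - 8 - 8 = 441 - 16 ≡ 12; y = λ·(8 - 12) - 46 ≡ 47. → (12, 47)
add P: (12, 47) + (2, 9). λ = (9 - 47)/(2 - 12) ≡ 21/49 mod 59. 49⁻¹ ≡ 53 (mod 59), so λ ≡ 51.
  x = λ² - 12 - 2 = 2601 - 14 ≡ 50; y = λ·(12 - 50) - 47 ≡ 21. → (50, 21)

(50, 21)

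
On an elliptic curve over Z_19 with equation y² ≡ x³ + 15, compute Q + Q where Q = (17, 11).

tangent at (17, 11): λ = (3·17² + 0)/(2·11) ≡ 12/3. 3⁻¹ ≡ 13 (mod 19), so λ ≡ 12·13 ≡ 4.
  x = λ² - 17 - 17 = 16 - 34 ≡ 1; y = λ·(17 - 1) - 11 ≡ 15. → (1, 15)

(1, 15)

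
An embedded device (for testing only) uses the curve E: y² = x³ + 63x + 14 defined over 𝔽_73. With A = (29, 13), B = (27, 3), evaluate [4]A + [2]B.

(56, 69)

First 4A:
Repeated addition: build up to 4A.
2A: tangent at (29, 13): λ = (3·29² + 63)/(2·13) ≡ 31/26. 26⁻¹ ≡ 59 (mod 73), so λ ≡ 31·59 ≡ 4.
  x = λ² - 29 - 29 = 16 - 58 ≡ 31; y = λ·(29 - 31) - 13 ≡ 52. → (31, 52)
3A: (31, 52) + (29, 13). λ = (13 - 52)/(29 - 31) ≡ 34/71 mod 73. 71⁻¹ ≡ 36 (mod 73), so λ ≡ 56.
  x = λ² - 31 - 29 = 3136 - 60 ≡ 10; y = λ·(31 - 10) - 52 ≡ 29. → (10, 29)
4A: (10, 29) + (29, 13). λ = (13 - 29)/(29 - 10) ≡ 57/19 mod 73. 19⁻¹ ≡ 50 (mod 73), so λ ≡ 3.
  x = λ² - 10 - 29 = 9 - 39 ≡ 43; y = λ·(10 - 43) - 29 ≡ 18. → (43, 18)
4A = (43, 18).
Next 2B:
Repeated addition: build up to 2B.
2B: tangent at (27, 3): λ = (3·27² + 63)/(2·3) ≡ 60/6. 6⁻¹ ≡ 61 (mod 73), so λ ≡ 60·61 ≡ 10.
  x = λ² - 27 - 27 = 100 - 54 ≡ 46; y = λ·(27 - 46) - 3 ≡ 26. → (46, 26)
2B = (46, 26).
Finally 4A + 2B:
(43, 18) + (46, 26). λ = (26 - 18)/(46 - 43) ≡ 8/3 mod 73. 3⁻¹ ≡ 49 (mod 73), so λ ≡ 27.
  x = λ² - 43 - 46 = 729 - 89 ≡ 56; y = λ·(43 - 56) - 18 ≡ 69. → (56, 69)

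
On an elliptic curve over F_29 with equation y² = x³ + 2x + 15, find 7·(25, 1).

(22, 21)

Write P = (25, 1).
Repeated addition: build up to 7P.
2P: tangent at (25, 1): λ = (3·25² + 2)/(2·1) ≡ 21/2. 2⁻¹ ≡ 15 (mod 29) since 2·15 = 30 ≡ 1, so λ ≡ 21·15 ≡ 25.
  x = λ² - 25 - 25 = 625 - 50 ≡ 24; y = λ·(25 - 24) - 1 ≡ 24. → (24, 24)
3P: (24, 24) + (25, 1). λ = (1 - 24)/(25 - 24) ≡ 6/1 mod 29. 1⁻¹ ≡ 1 (mod 29), so λ ≡ 6.
  x = λ² - 24 - 25 = 36 - 49 ≡ 16; y = λ·(24 - 16) - 24 ≡ 24. → (16, 24)
4P: (16, 24) + (25, 1). λ = (1 - 24)/(25 - 16) ≡ 6/9 mod 29. 9⁻¹ ≡ 13 (mod 29) since 9·13 = 117 ≡ 1, so λ ≡ 20.
  x = λ² - 16 - 25 = 400 - 41 ≡ 11; y = λ·(16 - 11) - 24 ≡ 18. → (11, 18)
5P: (11, 18) + (25, 1). λ = (1 - 18)/(25 - 11) ≡ 12/14 mod 29. 14⁻¹ ≡ 27 (mod 29), so λ ≡ 5.
  x = λ² - 11 - 25 = 25 - 36 ≡ 18; y = λ·(11 - 18) - 18 ≡ 5. → (18, 5)
6P: (18, 5) + (25, 1). λ = (1 - 5)/(25 - 18) ≡ 25/7 mod 29. 7⁻¹ ≡ 25 (mod 29), so λ ≡ 16.
  x = λ² - 18 - 25 = 256 - 43 ≡ 10; y = λ·(18 - 10) - 5 ≡ 7. → (10, 7)
7P: (10, 7) + (25, 1). λ = (1 - 7)/(25 - 10) ≡ 23/15 mod 29. 15⁻¹ ≡ 2 (mod 29), so λ ≡ 17.
  x = λ² - 10 - 25 = 289 - 35 ≡ 22; y = λ·(10 - 22) - 7 ≡ 21. → (22, 21)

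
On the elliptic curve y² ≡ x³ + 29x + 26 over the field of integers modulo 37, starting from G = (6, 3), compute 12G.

(4, 24)

Double-and-add on 12 = (1100)₂. Start with G = (6, 3) for the leading 1-bit.
double: tangent at (6, 3): λ = (3·6² + 29)/(2·3) ≡ 26/6. 6⁻¹ ≡ 31 (mod 37), so λ ≡ 26·31 ≡ 29.
  x = λ² - 6 - 6 = 841 - 12 ≡ 15; y = λ·(6 - 15) - 3 ≡ 32. → (15, 32)
add G: (15, 32) + (6, 3). λ = (3 - 32)/(6 - 15) ≡ 8/28 mod 37. 28⁻¹ ≡ 4 (mod 37), so λ ≡ 32.
  x = λ² - 15 - 6 = 1024 - 21 ≡ 4; y = λ·(15 - 4) - 32 ≡ 24. → (4, 24)
double: tangent at (4, 24): λ = (3·4² + 29)/(2·24) ≡ 3/11. 11⁻¹ ≡ 27 (mod 37), so λ ≡ 3·27 ≡ 7.
  x = λ² - 4 - 4 = 49 - 8 ≡ 4; y = λ·(4 - 4) - 24 ≡ 13. → (4, 13)
double: tangent at (4, 13): λ = (3·4² + 29)/(2·13) ≡ 3/26. 26⁻¹ ≡ 10 (mod 37), so λ ≡ 3·10 ≡ 30.
  x = λ² - 4 - 4 = 900 - 8 ≡ 4; y = λ·(4 - 4) - 13 ≡ 24. → (4, 24)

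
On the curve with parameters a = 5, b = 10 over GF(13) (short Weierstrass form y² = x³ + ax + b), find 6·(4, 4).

O

Write Q = (4, 4).
Double-and-add on 6 = (110)₂. Start with Q = (4, 4) for the leading 1-bit.
double: tangent at (4, 4): λ = (3·4² + 5)/(2·4) ≡ 1/8. 8⁻¹ ≡ 5 (mod 13) since 8·5 = 40 ≡ 1, so λ ≡ 1·5 ≡ 5.
  x = λ² - 4 - 4 = 25 - 8 ≡ 4; y = λ·(4 - 4) - 4 ≡ 9. → (4, 9)
add Q: (4, 9) + (4, 4): same x and y₁ ≡ -y₂, so the sum is O.
double: O + O = O (identity).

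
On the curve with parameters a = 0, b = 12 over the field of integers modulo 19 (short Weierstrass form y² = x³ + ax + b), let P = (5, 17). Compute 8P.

(10, 9)

Double-and-add on 8 = (1000)₂. Start with P = (5, 17) for the leading 1-bit.
double: tangent at (5, 17): λ = (3·5² + 0)/(2·17) ≡ 18/15. 15⁻¹ ≡ 14 (mod 19) since 15·14 = 210 ≡ 1, so λ ≡ 18·14 ≡ 5.
  x = λ² - 5 - 5 = 25 - 10 ≡ 15; y = λ·(5 - 15) - 17 ≡ 9. → (15, 9)
double: tangent at (15, 9): λ = (3·15² + 0)/(2·9) ≡ 10/18. 18⁻¹ ≡ 18 (mod 19), so λ ≡ 10·18 ≡ 9.
  x = λ² - 15 - 15 = 81 - 30 ≡ 13; y = λ·(15 - 13) - 9 ≡ 9. → (13, 9)
double: tangent at (13, 9): λ = (3·13² + 0)/(2·9) ≡ 13/18. 18⁻¹ ≡ 18 (mod 19), so λ ≡ 13·18 ≡ 6.
  x = λ² - 13 - 13 = 36 - 26 ≡ 10; y = λ·(13 - 10) - 9 ≡ 9. → (10, 9)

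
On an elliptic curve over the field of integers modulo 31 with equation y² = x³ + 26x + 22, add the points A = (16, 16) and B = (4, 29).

(21, 23)

(16, 16) + (4, 29). λ = (29 - 16)/(4 - 16) ≡ 13/19 mod 31. 19⁻¹ ≡ 18 (mod 31), so λ ≡ 17.
  x = λ² - 16 - 4 = 289 - 20 ≡ 21; y = λ·(16 - 21) - 16 ≡ 23. → (21, 23)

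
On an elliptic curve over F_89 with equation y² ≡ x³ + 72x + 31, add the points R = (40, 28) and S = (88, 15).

(42, 43)

(40, 28) + (88, 15). λ = (15 - 28)/(88 - 40) ≡ 76/48 mod 89. 48⁻¹ ≡ 13 (mod 89), so λ ≡ 9.
  x = λ² - 40 - 88 = 81 - 128 ≡ 42; y = λ·(40 - 42) - 28 ≡ 43. → (42, 43)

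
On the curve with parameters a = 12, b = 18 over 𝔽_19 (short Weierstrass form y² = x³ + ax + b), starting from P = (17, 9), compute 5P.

Double-and-add on 5 = (101)₂. Start with P = (17, 9) for the leading 1-bit.
double: tangent at (17, 9): λ = (3·17² + 12)/(2·9) ≡ 5/18. 18⁻¹ ≡ 18 (mod 19), so λ ≡ 5·18 ≡ 14.
  x = λ² - 17 - 17 = 196 - 34 ≡ 10; y = λ·(17 - 10) - 9 ≡ 13. → (10, 13)
double: tangent at (10, 13): λ = (3·10² + 12)/(2·13) ≡ 8/7. 7⁻¹ ≡ 11 (mod 19) since 7·11 = 77 ≡ 1, so λ ≡ 8·11 ≡ 12.
  x = λ² - 10 - 10 = 144 - 20 ≡ 10; y = λ·(10 - 10) - 13 ≡ 6. → (10, 6)
add P: (10, 6) + (17, 9). λ = (9 - 6)/(17 - 10) ≡ 3/7 mod 19. 7⁻¹ ≡ 11 (mod 19), so λ ≡ 14.
  x = λ² - 10 - 17 = 196 - 27 ≡ 17; y = λ·(10 - 17) - 6 ≡ 10. → (17, 10)

(17, 10)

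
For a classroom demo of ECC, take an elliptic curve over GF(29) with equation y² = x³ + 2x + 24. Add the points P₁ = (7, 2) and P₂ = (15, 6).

(7, 2) + (15, 6). λ = (6 - 2)/(15 - 7) ≡ 4/8 mod 29. 8⁻¹ ≡ 11 (mod 29), so λ ≡ 15.
  x = λ² - 7 - 15 = 225 - 22 ≡ 0; y = λ·(7 - 0) - 2 ≡ 16. → (0, 16)

(0, 16)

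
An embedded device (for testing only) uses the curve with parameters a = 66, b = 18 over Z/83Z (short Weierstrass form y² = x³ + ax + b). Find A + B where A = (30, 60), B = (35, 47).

(30, 60) + (35, 47). λ = (47 - 60)/(35 - 30) ≡ 70/5 mod 83. 5⁻¹ ≡ 50 (mod 83), so λ ≡ 14.
  x = λ² - 30 - 35 = 196 - 65 ≡ 48; y = λ·(30 - 48) - 60 ≡ 20. → (48, 20)

(48, 20)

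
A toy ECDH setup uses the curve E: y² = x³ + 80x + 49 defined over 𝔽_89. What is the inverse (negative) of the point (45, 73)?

-(45, 73) = (45, -73 mod 89) = (45, 16).

(45, 16)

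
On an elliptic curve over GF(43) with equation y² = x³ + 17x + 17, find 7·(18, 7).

(35, 10)

Write Q = (18, 7).
Double-and-add on 7 = (111)₂. Start with Q = (18, 7) for the leading 1-bit.
double: tangent at (18, 7): λ = (3·18² + 17)/(2·7) ≡ 0/14. 14⁻¹ ≡ 40 (mod 43), so λ ≡ 0·40 ≡ 0.
  x = λ² - 18 - 18 = 0 - 36 ≡ 7; y = λ·(18 - 7) - 7 ≡ 36. → (7, 36)
add Q: (7, 36) + (18, 7). λ = (7 - 36)/(18 - 7) ≡ 14/11 mod 43. 11⁻¹ ≡ 4 (mod 43), so λ ≡ 13.
  x = λ² - 7 - 18 = 169 - 25 ≡ 15; y = λ·(7 - 15) - 36 ≡ 32. → (15, 32)
double: tangent at (15, 32): λ = (3·15² + 17)/(2·32) ≡ 4/21. 21⁻¹ ≡ 41 (mod 43), so λ ≡ 4·41 ≡ 35.
  x = λ² - 15 - 15 = 1225 - 30 ≡ 34; y = λ·(15 - 34) - 32 ≡ 34. → (34, 34)
add Q: (34, 34) + (18, 7). λ = (7 - 34)/(18 - 34) ≡ 16/27 mod 43. 27⁻¹ ≡ 8 (mod 43), so λ ≡ 42.
  x = λ² - 34 - 18 = 1764 - 52 ≡ 35; y = λ·(34 - 35) - 34 ≡ 10. → (35, 10)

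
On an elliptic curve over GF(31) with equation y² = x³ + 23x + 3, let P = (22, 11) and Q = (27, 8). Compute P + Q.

(27, 23)

(22, 11) + (27, 8). λ = (8 - 11)/(27 - 22) ≡ 28/5 mod 31. 5⁻¹ ≡ 25 (mod 31), so λ ≡ 18.
  x = λ² - 22 - 27 = 324 - 49 ≡ 27; y = λ·(22 - 27) - 11 ≡ 23. → (27, 23)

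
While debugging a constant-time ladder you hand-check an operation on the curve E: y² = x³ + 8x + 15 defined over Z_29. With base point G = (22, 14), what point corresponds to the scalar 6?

(15, 28)

Repeated addition: build up to 6G.
2G: tangent at (22, 14): λ = (3·22² + 8)/(2·14) ≡ 10/28. 28⁻¹ ≡ 28 (mod 29) since 28·28 = 784 ≡ 1, so λ ≡ 10·28 ≡ 19.
  x = λ² - 22 - 22 = 361 - 44 ≡ 27; y = λ·(22 - 27) - 14 ≡ 7. → (27, 7)
3G: (27, 7) + (22, 14). λ = (14 - 7)/(22 - 27) ≡ 7/24 mod 29. 24⁻¹ ≡ 23 (mod 29) since 24·23 = 552 ≡ 1, so λ ≡ 16.
  x = λ² - 27 - 22 = 256 - 49 ≡ 4; y = λ·(27 - 4) - 7 ≡ 13. → (4, 13)
4G: (4, 13) + (22, 14). λ = (14 - 13)/(22 - 4) ≡ 1/18 mod 29. 18⁻¹ ≡ 21 (mod 29), so λ ≡ 21.
  x = λ² - 4 - 22 = 441 - 26 ≡ 9; y = λ·(4 - 9) - 13 ≡ 27. → (9, 27)
5G: (9, 27) + (22, 14). λ = (14 - 27)/(22 - 9) ≡ 16/13 mod 29. 13⁻¹ ≡ 9 (mod 29), so λ ≡ 28.
  x = λ² - 9 - 22 = 784 - 31 ≡ 28; y = λ·(9 - 28) - 27 ≡ 21. → (28, 21)
6G: (28, 21) + (22, 14). λ = (14 - 21)/(22 - 28) ≡ 22/23 mod 29. 23⁻¹ ≡ 24 (mod 29), so λ ≡ 6.
  x = λ² - 28 - 22 = 36 - 50 ≡ 15; y = λ·(28 - 15) - 21 ≡ 28. → (15, 28)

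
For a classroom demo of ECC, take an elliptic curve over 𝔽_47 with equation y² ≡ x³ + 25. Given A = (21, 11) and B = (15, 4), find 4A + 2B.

First 4A:
Repeated addition: build up to 4A.
2A: tangent at (21, 11): λ = (3·21² + 0)/(2·11) ≡ 7/22. 22⁻¹ ≡ 15 (mod 47), so λ ≡ 7·15 ≡ 11.
  x = λ² - 21 - 21 = 121 - 42 ≡ 32; y = λ·(21 - 32) - 11 ≡ 9. → (32, 9)
3A: (32, 9) + (21, 11). λ = (11 - 9)/(21 - 32) ≡ 2/36 mod 47. 36⁻¹ ≡ 17 (mod 47) since 36·17 = 612 ≡ 1, so λ ≡ 34.
  x = λ² - 32 - 21 = 1156 - 53 ≡ 22; y = λ·(32 - 22) - 9 ≡ 2. → (22, 2)
4A: (22, 2) + (21, 11). λ = (11 - 2)/(21 - 22) ≡ 9/46 mod 47. 46⁻¹ ≡ 46 (mod 47) since 46·46 = 2116 ≡ 1, so λ ≡ 38.
  x = λ² - 22 - 21 = 1444 - 43 ≡ 38; y = λ·(22 - 38) - 2 ≡ 1. → (38, 1)
4A = (38, 1).
Next 2B:
Repeated addition: build up to 2B.
2B: tangent at (15, 4): λ = (3·15² + 0)/(2·4) ≡ 17/8. 8⁻¹ ≡ 6 (mod 47) since 8·6 = 48 ≡ 1, so λ ≡ 17·6 ≡ 8.
  x = λ² - 15 - 15 = 64 - 30 ≡ 34; y = λ·(15 - 34) - 4 ≡ 32. → (34, 32)
2B = (34, 32).
Finally 4A + 2B:
(38, 1) + (34, 32). λ = (32 - 1)/(34 - 38) ≡ 31/43 mod 47. 43⁻¹ ≡ 35 (mod 47), so λ ≡ 4.
  x = λ² - 38 - 34 = 16 - 72 ≡ 38; y = λ·(38 - 38) - 1 ≡ 46. → (38, 46)

(38, 46)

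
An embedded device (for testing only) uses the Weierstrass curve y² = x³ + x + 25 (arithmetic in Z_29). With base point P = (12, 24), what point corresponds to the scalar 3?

Repeated addition: build up to 3P.
2P: tangent at (12, 24): λ = (3·12² + 1)/(2·24) ≡ 27/19. 19⁻¹ ≡ 26 (mod 29), so λ ≡ 27·26 ≡ 6.
  x = λ² - 12 - 12 = 36 - 24 ≡ 12; y = λ·(12 - 12) - 24 ≡ 5. → (12, 5)
3P: (12, 5) + (12, 24): same x and y₁ ≡ -y₂, so the sum is the point at infinity.

O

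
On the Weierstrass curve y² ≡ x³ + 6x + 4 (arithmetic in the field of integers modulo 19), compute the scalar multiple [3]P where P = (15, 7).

(2, 10)

Repeated addition: build up to 3P.
2P: tangent at (15, 7): λ = (3·15² + 6)/(2·7) ≡ 16/14. 14⁻¹ ≡ 15 (mod 19), so λ ≡ 16·15 ≡ 12.
  x = λ² - 15 - 15 = 144 - 30 ≡ 0; y = λ·(15 - 0) - 7 ≡ 2. → (0, 2)
3P: (0, 2) + (15, 7). λ = (7 - 2)/(15 - 0) ≡ 5/15 mod 19. 15⁻¹ ≡ 14 (mod 19) since 15·14 = 210 ≡ 1, so λ ≡ 13.
  x = λ² - 0 - 15 = 169 - 15 ≡ 2; y = λ·(0 - 2) - 2 ≡ 10. → (2, 10)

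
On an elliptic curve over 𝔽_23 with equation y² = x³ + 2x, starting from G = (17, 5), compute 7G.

(17, 18)

Repeated addition: build up to 7G.
2G: tangent at (17, 5): λ = (3·17² + 2)/(2·5) ≡ 18/10. 10⁻¹ ≡ 7 (mod 23), so λ ≡ 18·7 ≡ 11.
  x = λ² - 17 - 17 = 121 - 34 ≡ 18; y = λ·(17 - 18) - 5 ≡ 7. → (18, 7)
3G: (18, 7) + (17, 5). λ = (5 - 7)/(17 - 18) ≡ 21/22 mod 23. 22⁻¹ ≡ 22 (mod 23), so λ ≡ 2.
  x = λ² - 18 - 17 = 4 - 35 ≡ 15; y = λ·(18 - 15) - 7 ≡ 22. → (15, 22)
4G: (15, 22) + (17, 5). λ = (5 - 22)/(17 - 15) ≡ 6/2 mod 23. 2⁻¹ ≡ 12 (mod 23) since 2·12 = 24 ≡ 1, so λ ≡ 3.
  x = λ² - 15 - 17 = 9 - 32 ≡ 0; y = λ·(15 - 0) - 22 ≡ 0. → (0, 0)
5G: (0, 0) + (17, 5). λ = (5 - 0)/(17 - 0) ≡ 5/17 mod 23. 17⁻¹ ≡ 19 (mod 23), so λ ≡ 3.
  x = λ² - 0 - 17 = 9 - 17 ≡ 15; y = λ·(0 - 15) - 0 ≡ 1. → (15, 1)
6G: (15, 1) + (17, 5). λ = (5 - 1)/(17 - 15) ≡ 4/2 mod 23. 2⁻¹ ≡ 12 (mod 23) since 2·12 = 24 ≡ 1, so λ ≡ 2.
  x = λ² - 15 - 17 = 4 - 32 ≡ 18; y = λ·(15 - 18) - 1 ≡ 16. → (18, 16)
7G: (18, 16) + (17, 5). λ = (5 - 16)/(17 - 18) ≡ 12/22 mod 23. 22⁻¹ ≡ 22 (mod 23) since 22·22 = 484 ≡ 1, so λ ≡ 11.
  x = λ² - 18 - 17 = 121 - 35 ≡ 17; y = λ·(18 - 17) - 16 ≡ 18. → (17, 18)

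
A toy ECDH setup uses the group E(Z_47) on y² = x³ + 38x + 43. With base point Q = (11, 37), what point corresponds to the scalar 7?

(6, 8)

Double-and-add on 7 = (111)₂. Start with Q = (11, 37) for the leading 1-bit.
double: tangent at (11, 37): λ = (3·11² + 38)/(2·37) ≡ 25/27. 27⁻¹ ≡ 7 (mod 47), so λ ≡ 25·7 ≡ 34.
  x = λ² - 11 - 11 = 1156 - 22 ≡ 6; y = λ·(11 - 6) - 37 ≡ 39. → (6, 39)
add Q: (6, 39) + (11, 37). λ = (37 - 39)/(11 - 6) ≡ 45/5 mod 47. 5⁻¹ ≡ 19 (mod 47), so λ ≡ 9.
  x = λ² - 6 - 11 = 81 - 17 ≡ 17; y = λ·(6 - 17) - 39 ≡ 3. → (17, 3)
double: tangent at (17, 3): λ = (3·17² + 38)/(2·3) ≡ 12/6. 6⁻¹ ≡ 8 (mod 47), so λ ≡ 12·8 ≡ 2.
  x = λ² - 17 - 17 = 4 - 34 ≡ 17; y = λ·(17 - 17) - 3 ≡ 44. → (17, 44)
add Q: (17, 44) + (11, 37). λ = (37 - 44)/(11 - 17) ≡ 40/41 mod 47. 41⁻¹ ≡ 39 (mod 47) since 41·39 = 1599 ≡ 1, so λ ≡ 9.
  x = λ² - 17 - 11 = 81 - 28 ≡ 6; y = λ·(17 - 6) - 44 ≡ 8. → (6, 8)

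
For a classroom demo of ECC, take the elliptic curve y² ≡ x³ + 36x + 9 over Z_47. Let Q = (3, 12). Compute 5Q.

(31, 15)

Double-and-add on 5 = (101)₂. Start with Q = (3, 12) for the leading 1-bit.
double: tangent at (3, 12): λ = (3·3² + 36)/(2·12) ≡ 16/24. 24⁻¹ ≡ 2 (mod 47) since 24·2 = 48 ≡ 1, so λ ≡ 16·2 ≡ 32.
  x = λ² - 3 - 3 = 1024 - 6 ≡ 31; y = λ·(3 - 31) - 12 ≡ 32. → (31, 32)
double: tangent at (31, 32): λ = (3·31² + 36)/(2·32) ≡ 5/17. 17⁻¹ ≡ 36 (mod 47), so λ ≡ 5·36 ≡ 39.
  x = λ² - 31 - 31 = 1521 - 62 ≡ 2; y = λ·(31 - 2) - 32 ≡ 18. → (2, 18)
add Q: (2, 18) + (3, 12). λ = (12 - 18)/(3 - 2) ≡ 41/1 mod 47. 1⁻¹ ≡ 1 (mod 47), so λ ≡ 41.
  x = λ² - 2 - 3 = 1681 - 5 ≡ 31; y = λ·(2 - 31) - 18 ≡ 15. → (31, 15)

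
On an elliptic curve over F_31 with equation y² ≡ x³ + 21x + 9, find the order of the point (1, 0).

2

2P: (1, 0) + (1, 0): same x and y₁ ≡ -y₂, so the sum is ∞.
2P = ∞, so the order is 2.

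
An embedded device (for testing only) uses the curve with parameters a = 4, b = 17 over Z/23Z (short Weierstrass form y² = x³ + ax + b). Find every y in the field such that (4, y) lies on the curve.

none

x³ + 4x + 17 = 97 ≡ 5 (mod 23).
5 is a non-residue mod 23; no y exists.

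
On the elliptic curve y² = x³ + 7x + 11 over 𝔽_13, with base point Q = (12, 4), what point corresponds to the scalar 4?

Repeated addition: build up to 4Q.
2Q: tangent at (12, 4): λ = (3·12² + 7)/(2·4) ≡ 10/8. 8⁻¹ ≡ 5 (mod 13), so λ ≡ 10·5 ≡ 11.
  x = λ² - 12 - 12 = 121 - 24 ≡ 6; y = λ·(12 - 6) - 4 ≡ 10. → (6, 10)
3Q: (6, 10) + (12, 4). λ = (4 - 10)/(12 - 6) ≡ 7/6 mod 13. 6⁻¹ ≡ 11 (mod 13) since 6·11 = 66 ≡ 1, so λ ≡ 12.
  x = λ² - 6 - 12 = 144 - 18 ≡ 9; y = λ·(6 - 9) - 10 ≡ 6. → (9, 6)
4Q: (9, 6) + (12, 4). λ = (4 - 6)/(12 - 9) ≡ 11/3 mod 13. 3⁻¹ ≡ 9 (mod 13), so λ ≡ 8.
  x = λ² - 9 - 12 = 64 - 21 ≡ 4; y = λ·(9 - 4) - 6 ≡ 8. → (4, 8)

(4, 8)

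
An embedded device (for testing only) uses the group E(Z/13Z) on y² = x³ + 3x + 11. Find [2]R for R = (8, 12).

tangent at (8, 12): λ = (3·8² + 3)/(2·12) ≡ 0/11. 11⁻¹ ≡ 6 (mod 13), so λ ≡ 0·6 ≡ 0.
  x = λ² - 8 - 8 = 0 - 16 ≡ 10; y = λ·(8 - 10) - 12 ≡ 1. → (10, 1)

(10, 1)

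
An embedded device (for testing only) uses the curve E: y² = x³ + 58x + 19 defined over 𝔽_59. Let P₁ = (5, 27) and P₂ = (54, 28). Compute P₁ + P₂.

(5, 27) + (54, 28). λ = (28 - 27)/(54 - 5) ≡ 1/49 mod 59. 49⁻¹ ≡ 53 (mod 59), so λ ≡ 53.
  x = λ² - 5 - 54 = 2809 - 59 ≡ 36; y = λ·(5 - 36) - 27 ≡ 41. → (36, 41)

(36, 41)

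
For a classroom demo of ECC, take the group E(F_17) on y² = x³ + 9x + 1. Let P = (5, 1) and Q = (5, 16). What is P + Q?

The two points share x = 5 and their y-coordinates satisfy 1 + 16 ≡ 0 (mod 17), so they are inverses. Their sum is 𝒪.

O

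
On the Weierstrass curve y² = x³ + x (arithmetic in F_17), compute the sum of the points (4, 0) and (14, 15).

(14, 2)

(4, 0) + (14, 15). λ = (15 - 0)/(14 - 4) ≡ 15/10 mod 17. 10⁻¹ ≡ 12 (mod 17), so λ ≡ 10.
  x = λ² - 4 - 14 = 100 - 18 ≡ 14; y = λ·(4 - 14) - 0 ≡ 2. → (14, 2)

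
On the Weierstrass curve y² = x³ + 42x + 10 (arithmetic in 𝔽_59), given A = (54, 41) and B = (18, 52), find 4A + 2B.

(27, 0)

First 4A:
Repeated addition: build up to 4A.
2A: tangent at (54, 41): λ = (3·54² + 42)/(2·41) ≡ 58/23. 23⁻¹ ≡ 18 (mod 59), so λ ≡ 58·18 ≡ 41.
  x = λ² - 54 - 54 = 1681 - 108 ≡ 39; y = λ·(54 - 39) - 41 ≡ 43. → (39, 43)
3A: (39, 43) + (54, 41). λ = (41 - 43)/(54 - 39) ≡ 57/15 mod 59. 15⁻¹ ≡ 4 (mod 59) since 15·4 = 60 ≡ 1, so λ ≡ 51.
  x = λ² - 39 - 54 = 2601 - 93 ≡ 30; y = λ·(39 - 30) - 43 ≡ 3. → (30, 3)
4A: (30, 3) + (54, 41). λ = (41 - 3)/(54 - 30) ≡ 38/24 mod 59. 24⁻¹ ≡ 32 (mod 59), so λ ≡ 36.
  x = λ² - 30 - 54 = 1296 - 84 ≡ 32; y = λ·(30 - 32) - 3 ≡ 43. → (32, 43)
4A = (32, 43).
Next 2B:
Repeated addition: build up to 2B.
2B: tangent at (18, 52): λ = (3·18² + 42)/(2·52) ≡ 11/45. 45⁻¹ ≡ 21 (mod 59) since 45·21 = 945 ≡ 1, so λ ≡ 11·21 ≡ 54.
  x = λ² - 18 - 18 = 2916 - 36 ≡ 48; y = λ·(18 - 48) - 52 ≡ 39. → (48, 39)
2B = (48, 39).
Finally 4A + 2B:
(32, 43) + (48, 39). λ = (39 - 43)/(48 - 32) ≡ 55/16 mod 59. 16⁻¹ ≡ 48 (mod 59) since 16·48 = 768 ≡ 1, so λ ≡ 44.
  x = λ² - 32 - 48 = 1936 - 80 ≡ 27; y = λ·(32 - 27) - 43 ≡ 0. → (27, 0)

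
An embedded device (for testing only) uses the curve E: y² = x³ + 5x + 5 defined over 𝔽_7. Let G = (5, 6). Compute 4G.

(2, 3)

Repeated addition: build up to 4G.
2G: tangent at (5, 6): λ = (3·5² + 5)/(2·6) ≡ 3/5. 5⁻¹ ≡ 3 (mod 7), so λ ≡ 3·3 ≡ 2.
  x = λ² - 5 - 5 = 4 - 10 ≡ 1; y = λ·(5 - 1) - 6 ≡ 2. → (1, 2)
3G: (1, 2) + (5, 6). λ = (6 - 2)/(5 - 1) ≡ 4/4 mod 7. 4⁻¹ ≡ 2 (mod 7) since 4·2 = 8 ≡ 1, so λ ≡ 1.
  x = λ² - 1 - 5 = 1 - 6 ≡ 2; y = λ·(1 - 2) - 2 ≡ 4. → (2, 4)
4G: (2, 4) + (5, 6). λ = (6 - 4)/(5 - 2) ≡ 2/3 mod 7. 3⁻¹ ≡ 5 (mod 7) since 3·5 = 15 ≡ 1, so λ ≡ 3.
  x = λ² - 2 - 5 = 9 - 7 ≡ 2; y = λ·(2 - 2) - 4 ≡ 3. → (2, 3)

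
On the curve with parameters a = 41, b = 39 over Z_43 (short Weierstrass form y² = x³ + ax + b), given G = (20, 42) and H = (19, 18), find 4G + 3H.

(38, 28)

First 4G:
Repeated addition: build up to 4G.
2G: tangent at (20, 42): λ = (3·20² + 41)/(2·42) ≡ 37/41. 41⁻¹ ≡ 21 (mod 43), so λ ≡ 37·21 ≡ 3.
  x = λ² - 20 - 20 = 9 - 40 ≡ 12; y = λ·(20 - 12) - 42 ≡ 25. → (12, 25)
3G: (12, 25) + (20, 42). λ = (42 - 25)/(20 - 12) ≡ 17/8 mod 43. 8⁻¹ ≡ 27 (mod 43), so λ ≡ 29.
  x = λ² - 12 - 20 = 841 - 32 ≡ 35; y = λ·(12 - 35) - 25 ≡ 39. → (35, 39)
4G: (35, 39) + (20, 42). λ = (42 - 39)/(20 - 35) ≡ 3/28 mod 43. 28⁻¹ ≡ 20 (mod 43) since 28·20 = 560 ≡ 1, so λ ≡ 17.
  x = λ² - 35 - 20 = 289 - 55 ≡ 19; y = λ·(35 - 19) - 39 ≡ 18. → (19, 18)
4G = (19, 18).
Next 3H:
Repeated addition: build up to 3H.
2H: tangent at (19, 18): λ = (3·19² + 41)/(2·18) ≡ 6/36. 36⁻¹ ≡ 6 (mod 43), so λ ≡ 6·6 ≡ 36.
  x = λ² - 19 - 19 = 1296 - 38 ≡ 11; y = λ·(19 - 11) - 18 ≡ 12. → (11, 12)
3H: (11, 12) + (19, 18). λ = (18 - 12)/(19 - 11) ≡ 6/8 mod 43. 8⁻¹ ≡ 27 (mod 43) since 8·27 = 216 ≡ 1, so λ ≡ 33.
  x = λ² - 11 - 19 = 1089 - 30 ≡ 27; y = λ·(11 - 27) - 12 ≡ 19. → (27, 19)
3H = (27, 19).
Finally 4G + 3H:
(19, 18) + (27, 19). λ = (19 - 18)/(27 - 19) ≡ 1/8 mod 43. 8⁻¹ ≡ 27 (mod 43) since 8·27 = 216 ≡ 1, so λ ≡ 27.
  x = λ² - 19 - 27 = 729 - 46 ≡ 38; y = λ·(19 - 38) - 18 ≡ 28. → (38, 28)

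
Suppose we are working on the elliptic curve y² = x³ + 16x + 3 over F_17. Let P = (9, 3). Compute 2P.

tangent at (9, 3): λ = (3·9² + 16)/(2·3) ≡ 4/6. 6⁻¹ ≡ 3 (mod 17), so λ ≡ 4·3 ≡ 12.
  x = λ² - 9 - 9 = 144 - 18 ≡ 7; y = λ·(9 - 7) - 3 ≡ 4. → (7, 4)

(7, 4)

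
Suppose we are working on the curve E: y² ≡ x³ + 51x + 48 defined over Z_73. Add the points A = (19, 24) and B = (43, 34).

(35, 18)

(19, 24) + (43, 34). λ = (34 - 24)/(43 - 19) ≡ 10/24 mod 73. 24⁻¹ ≡ 70 (mod 73) since 24·70 = 1680 ≡ 1, so λ ≡ 43.
  x = λ² - 19 - 43 = 1849 - 62 ≡ 35; y = λ·(19 - 35) - 24 ≡ 18. → (35, 18)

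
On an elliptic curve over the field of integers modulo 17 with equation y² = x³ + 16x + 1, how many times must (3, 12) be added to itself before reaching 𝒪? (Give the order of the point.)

7

2P: tangent at (3, 12): λ = (3·3² + 16)/(2·12) ≡ 9/7. 7⁻¹ ≡ 5 (mod 17), so λ ≡ 9·5 ≡ 11.
  x = λ² - 3 - 3 = 121 - 6 ≡ 13; y = λ·(3 - 13) - 12 ≡ 14. → (13, 14)
3P: (13, 14) + (3, 12). λ = (12 - 14)/(3 - 13) ≡ 15/7 mod 17. 7⁻¹ ≡ 5 (mod 17), so λ ≡ 7.
  x = λ² - 13 - 3 = 49 - 16 ≡ 16; y = λ·(13 - 16) - 14 ≡ 16. → (16, 16)
4P: (16, 16) + (3, 12). λ = (12 - 16)/(3 - 16) ≡ 13/4 mod 17. 4⁻¹ ≡ 13 (mod 17), so λ ≡ 16.
  x = λ² - 16 - 3 = 256 - 19 ≡ 16; y = λ·(16 - 16) - 16 ≡ 1. → (16, 1)
5P: (16, 1) + (3, 12). λ = (12 - 1)/(3 - 16) ≡ 11/4 mod 17. 4⁻¹ ≡ 13 (mod 17), so λ ≡ 7.
  x = λ² - 16 - 3 = 49 - 19 ≡ 13; y = λ·(16 - 13) - 1 ≡ 3. → (13, 3)
6P: (13, 3) + (3, 12). λ = (12 - 3)/(3 - 13) ≡ 9/7 mod 17. 7⁻¹ ≡ 5 (mod 17), so λ ≡ 11.
  x = λ² - 13 - 3 = 121 - 16 ≡ 3; y = λ·(13 - 3) - 3 ≡ 5. → (3, 5)
7P: (3, 5) + (3, 12): same x and y₁ ≡ -y₂, so the sum is 𝒪.
7P = 𝒪, so the order is 7.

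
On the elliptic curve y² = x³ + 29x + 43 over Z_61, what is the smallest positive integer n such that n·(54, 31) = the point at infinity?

2P: tangent at (54, 31): λ = (3·54² + 29)/(2·31) ≡ 54/1. 1⁻¹ ≡ 1 (mod 61) since 1·1 = 1 ≡ 1, so λ ≡ 54·1 ≡ 54.
  x = λ² - 54 - 54 = 2916 - 108 ≡ 2; y = λ·(54 - 2) - 31 ≡ 32. → (2, 32)
3P: (2, 32) + (54, 31). λ = (31 - 32)/(54 - 2) ≡ 60/52 mod 61. 52⁻¹ ≡ 27 (mod 61) since 52·27 = 1404 ≡ 1, so λ ≡ 34.
  x = λ² - 2 - 54 = 1156 - 56 ≡ 2; y = λ·(2 - 2) - 32 ≡ 29. → (2, 29)
4P: (2, 29) + (54, 31). λ = (31 - 29)/(54 - 2) ≡ 2/52 mod 61. 52⁻¹ ≡ 27 (mod 61), so λ ≡ 54.
  x = λ² - 2 - 54 = 2916 - 56 ≡ 54; y = λ·(2 - 54) - 29 ≡ 30. → (54, 30)
5P: (54, 30) + (54, 31): same x and y₁ ≡ -y₂, so the sum is the point at infinity.
5P = the point at infinity, so the order is 5.

5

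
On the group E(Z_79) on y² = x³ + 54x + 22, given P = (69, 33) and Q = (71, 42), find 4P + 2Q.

First 4P:
Double-and-add on 4 = (100)₂. Start with P = (69, 33) for the leading 1-bit.
double: tangent at (69, 33): λ = (3·69² + 54)/(2·33) ≡ 38/66. 66⁻¹ ≡ 6 (mod 79), so λ ≡ 38·6 ≡ 70.
  x = λ² - 69 - 69 = 4900 - 138 ≡ 22; y = λ·(69 - 22) - 33 ≡ 18. → (22, 18)
double: tangent at (22, 18): λ = (3·22² + 54)/(2·18) ≡ 5/36. 36⁻¹ ≡ 11 (mod 79) since 36·11 = 396 ≡ 1, so λ ≡ 5·11 ≡ 55.
  x = λ² - 22 - 22 = 3025 - 44 ≡ 58; y = λ·(22 - 58) - 18 ≡ 56. → (58, 56)
4P = (58, 56).
Next 2Q:
Repeated addition: build up to 2Q.
2Q: tangent at (71, 42): λ = (3·71² + 54)/(2·42) ≡ 9/5. 5⁻¹ ≡ 16 (mod 79) since 5·16 = 80 ≡ 1, so λ ≡ 9·16 ≡ 65.
  x = λ² - 71 - 71 = 4225 - 142 ≡ 54; y = λ·(71 - 54) - 42 ≡ 36. → (54, 36)
2Q = (54, 36).
Finally 4P + 2Q:
(58, 56) + (54, 36). λ = (36 - 56)/(54 - 58) ≡ 59/75 mod 79. 75⁻¹ ≡ 59 (mod 79), so λ ≡ 5.
  x = λ² - 58 - 54 = 25 - 112 ≡ 71; y = λ·(58 - 71) - 56 ≡ 37. → (71, 37)

(71, 37)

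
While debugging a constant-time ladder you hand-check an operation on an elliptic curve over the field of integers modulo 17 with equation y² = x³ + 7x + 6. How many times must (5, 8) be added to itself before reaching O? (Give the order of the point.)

7

2P: tangent at (5, 8): λ = (3·5² + 7)/(2·8) ≡ 14/16. 16⁻¹ ≡ 16 (mod 17), so λ ≡ 14·16 ≡ 3.
  x = λ² - 5 - 5 = 9 - 10 ≡ 16; y = λ·(5 - 16) - 8 ≡ 10. → (16, 10)
3P: (16, 10) + (5, 8). λ = (8 - 10)/(5 - 16) ≡ 15/6 mod 17. 6⁻¹ ≡ 3 (mod 17), so λ ≡ 11.
  x = λ² - 16 - 5 = 121 - 21 ≡ 15; y = λ·(16 - 15) - 10 ≡ 1. → (15, 1)
4P: (15, 1) + (5, 8). λ = (8 - 1)/(5 - 15) ≡ 7/7 mod 17. 7⁻¹ ≡ 5 (mod 17), so λ ≡ 1.
  x = λ² - 15 - 5 = 1 - 20 ≡ 15; y = λ·(15 - 15) - 1 ≡ 16. → (15, 16)
5P: (15, 16) + (5, 8). λ = (8 - 16)/(5 - 15) ≡ 9/7 mod 17. 7⁻¹ ≡ 5 (mod 17) since 7·5 = 35 ≡ 1, so λ ≡ 11.
  x = λ² - 15 - 5 = 121 - 20 ≡ 16; y = λ·(15 - 16) - 16 ≡ 7. → (16, 7)
6P: (16, 7) + (5, 8). λ = (8 - 7)/(5 - 16) ≡ 1/6 mod 17. 6⁻¹ ≡ 3 (mod 17) since 6·3 = 18 ≡ 1, so λ ≡ 3.
  x = λ² - 16 - 5 = 9 - 21 ≡ 5; y = λ·(16 - 5) - 7 ≡ 9. → (5, 9)
7P: (5, 9) + (5, 8): same x and y₁ ≡ -y₂, so the sum is O.
7P = O, so the order is 7.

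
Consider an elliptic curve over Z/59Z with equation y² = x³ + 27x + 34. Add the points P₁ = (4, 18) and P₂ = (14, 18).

(41, 41)

(4, 18) + (14, 18). λ = (18 - 18)/(14 - 4) ≡ 0/10 mod 59. 10⁻¹ ≡ 6 (mod 59), so λ ≡ 0.
  x = λ² - 4 - 14 = 0 - 18 ≡ 41; y = λ·(4 - 41) - 18 ≡ 41. → (41, 41)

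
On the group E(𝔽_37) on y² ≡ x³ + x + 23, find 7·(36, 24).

(36, 13)

Write P = (36, 24).
Double-and-add on 7 = (111)₂. Start with P = (36, 24) for the leading 1-bit.
double: tangent at (36, 24): λ = (3·36² + 1)/(2·24) ≡ 4/11. 11⁻¹ ≡ 27 (mod 37), so λ ≡ 4·27 ≡ 34.
  x = λ² - 36 - 36 = 1156 - 72 ≡ 11; y = λ·(36 - 11) - 24 ≡ 12. → (11, 12)
add P: (11, 12) + (36, 24). λ = (24 - 12)/(36 - 11) ≡ 12/25 mod 37. 25⁻¹ ≡ 3 (mod 37), so λ ≡ 36.
  x = λ² - 11 - 36 = 1296 - 47 ≡ 28; y = λ·(11 - 28) - 12 ≡ 5. → (28, 5)
double: tangent at (28, 5): λ = (3·28² + 1)/(2·5) ≡ 22/10. 10⁻¹ ≡ 26 (mod 37), so λ ≡ 22·26 ≡ 17.
  x = λ² - 28 - 28 = 289 - 56 ≡ 11; y = λ·(28 - 11) - 5 ≡ 25. → (11, 25)
add P: (11, 25) + (36, 24). λ = (24 - 25)/(36 - 11) ≡ 36/25 mod 37. 25⁻¹ ≡ 3 (mod 37), so λ ≡ 34.
  x = λ² - 11 - 36 = 1156 - 47 ≡ 36; y = λ·(11 - 36) - 25 ≡ 13. → (36, 13)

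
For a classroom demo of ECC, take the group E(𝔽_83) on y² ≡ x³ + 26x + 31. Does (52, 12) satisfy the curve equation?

yes

y² = 12² ≡ 61; x³ + 26x + 31 = 141991 ≡ 61 (mod 83). 61 = 61.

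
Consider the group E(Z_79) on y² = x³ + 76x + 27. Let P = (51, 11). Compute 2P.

tangent at (51, 11): λ = (3·51² + 76)/(2·11) ≡ 58/22. 22⁻¹ ≡ 18 (mod 79) since 22·18 = 396 ≡ 1, so λ ≡ 58·18 ≡ 17.
  x = λ² - 51 - 51 = 289 - 102 ≡ 29; y = λ·(51 - 29) - 11 ≡ 47. → (29, 47)

(29, 47)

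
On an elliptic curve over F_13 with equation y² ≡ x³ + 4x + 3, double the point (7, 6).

tangent at (7, 6): λ = (3·7² + 4)/(2·6) ≡ 8/12. 12⁻¹ ≡ 12 (mod 13) since 12·12 = 144 ≡ 1, so λ ≡ 8·12 ≡ 5.
  x = λ² - 7 - 7 = 25 - 14 ≡ 11; y = λ·(7 - 11) - 6 ≡ 0. → (11, 0)

(11, 0)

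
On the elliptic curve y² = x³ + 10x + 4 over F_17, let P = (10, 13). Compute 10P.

(10, 13)

Double-and-add on 10 = (1010)₂. Start with P = (10, 13) for the leading 1-bit.
double: tangent at (10, 13): λ = (3·10² + 10)/(2·13) ≡ 4/9. 9⁻¹ ≡ 2 (mod 17), so λ ≡ 4·2 ≡ 8.
  x = λ² - 10 - 10 = 64 - 20 ≡ 10; y = λ·(10 - 10) - 13 ≡ 4. → (10, 4)
double: tangent at (10, 4): λ = (3·10² + 10)/(2·4) ≡ 4/8. 8⁻¹ ≡ 15 (mod 17), so λ ≡ 4·15 ≡ 9.
  x = λ² - 10 - 10 = 81 - 20 ≡ 10; y = λ·(10 - 10) - 4 ≡ 13. → (10, 13)
add P: tangent at (10, 13): λ = (3·10² + 10)/(2·13) ≡ 4/9. 9⁻¹ ≡ 2 (mod 17) since 9·2 = 18 ≡ 1, so λ ≡ 4·2 ≡ 8.
  x = λ² - 10 - 10 = 64 - 20 ≡ 10; y = λ·(10 - 10) - 13 ≡ 4. → (10, 4)
double: tangent at (10, 4): λ = (3·10² + 10)/(2·4) ≡ 4/8. 8⁻¹ ≡ 15 (mod 17), so λ ≡ 4·15 ≡ 9.
  x = λ² - 10 - 10 = 81 - 20 ≡ 10; y = λ·(10 - 10) - 4 ≡ 13. → (10, 13)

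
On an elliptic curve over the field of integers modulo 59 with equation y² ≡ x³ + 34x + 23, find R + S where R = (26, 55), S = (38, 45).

(17, 26)

(26, 55) + (38, 45). λ = (45 - 55)/(38 - 26) ≡ 49/12 mod 59. 12⁻¹ ≡ 5 (mod 59), so λ ≡ 9.
  x = λ² - 26 - 38 = 81 - 64 ≡ 17; y = λ·(26 - 17) - 55 ≡ 26. → (17, 26)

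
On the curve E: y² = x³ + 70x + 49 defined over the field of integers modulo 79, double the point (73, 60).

(23, 1)

tangent at (73, 60): λ = (3·73² + 70)/(2·60) ≡ 20/41. 41⁻¹ ≡ 27 (mod 79) since 41·27 = 1107 ≡ 1, so λ ≡ 20·27 ≡ 66.
  x = λ² - 73 - 73 = 4356 - 146 ≡ 23; y = λ·(73 - 23) - 60 ≡ 1. → (23, 1)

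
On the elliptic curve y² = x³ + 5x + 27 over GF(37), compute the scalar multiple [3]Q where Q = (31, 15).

Repeated addition: build up to 3Q.
2Q: tangent at (31, 15): λ = (3·31² + 5)/(2·15) ≡ 2/30. 30⁻¹ ≡ 21 (mod 37), so λ ≡ 2·21 ≡ 5.
  x = λ² - 31 - 31 = 25 - 62 ≡ 0; y = λ·(31 - 0) - 15 ≡ 29. → (0, 29)
3Q: (0, 29) + (31, 15). λ = (15 - 29)/(31 - 0) ≡ 23/31 mod 37. 31⁻¹ ≡ 6 (mod 37), so λ ≡ 27.
  x = λ² - 0 - 31 = 729 - 31 ≡ 32; y = λ·(0 - 32) - 29 ≡ 32. → (32, 32)

(32, 32)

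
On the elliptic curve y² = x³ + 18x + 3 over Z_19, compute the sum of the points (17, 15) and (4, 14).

(17, 15) + (4, 14). λ = (14 - 15)/(4 - 17) ≡ 18/6 mod 19. 6⁻¹ ≡ 16 (mod 19) since 6·16 = 96 ≡ 1, so λ ≡ 3.
  x = λ² - 17 - 4 = 9 - 21 ≡ 7; y = λ·(17 - 7) - 15 ≡ 15. → (7, 15)

(7, 15)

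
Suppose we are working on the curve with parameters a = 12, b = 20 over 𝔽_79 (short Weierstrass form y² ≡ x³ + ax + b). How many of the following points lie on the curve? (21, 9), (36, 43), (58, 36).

(21, 9): 9² ≡ 2, rhs ≡ 53 → off.
(36, 43): 43² ≡ 32, rhs ≡ 24 → off.
(58, 36): 36² ≡ 32, rhs ≡ 66 → off.

0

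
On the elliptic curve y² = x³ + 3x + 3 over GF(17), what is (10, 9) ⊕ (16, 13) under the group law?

(10, 9) + (16, 13). λ = (13 - 9)/(16 - 10) ≡ 4/6 mod 17. 6⁻¹ ≡ 3 (mod 17), so λ ≡ 12.
  x = λ² - 10 - 16 = 144 - 26 ≡ 16; y = λ·(10 - 16) - 9 ≡ 4. → (16, 4)

(16, 4)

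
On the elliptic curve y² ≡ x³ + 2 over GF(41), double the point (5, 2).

tangent at (5, 2): λ = (3·5² + 0)/(2·2) ≡ 34/4. 4⁻¹ ≡ 31 (mod 41), so λ ≡ 34·31 ≡ 29.
  x = λ² - 5 - 5 = 841 - 10 ≡ 11; y = λ·(5 - 11) - 2 ≡ 29. → (11, 29)

(11, 29)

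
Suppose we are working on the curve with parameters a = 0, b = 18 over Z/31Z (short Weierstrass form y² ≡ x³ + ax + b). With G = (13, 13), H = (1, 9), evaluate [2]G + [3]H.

First 2G:
Repeated addition: build up to 2G.
2G: tangent at (13, 13): λ = (3·13² + 0)/(2·13) ≡ 11/26. 26⁻¹ ≡ 6 (mod 31), so λ ≡ 11·6 ≡ 4.
  x = λ² - 13 - 13 = 16 - 26 ≡ 21; y = λ·(13 - 21) - 13 ≡ 17. → (21, 17)
2G = (21, 17).
Next 3H:
Repeated addition: build up to 3H.
2H: tangent at (1, 9): λ = (3·1² + 0)/(2·9) ≡ 3/18. 18⁻¹ ≡ 19 (mod 31) since 18·19 = 342 ≡ 1, so λ ≡ 3·19 ≡ 26.
  x = λ² - 1 - 1 = 676 - 2 ≡ 23; y = λ·(1 - 23) - 9 ≡ 8. → (23, 8)
3H: (23, 8) + (1, 9). λ = (9 - 8)/(1 - 23) ≡ 1/9 mod 31. 9⁻¹ ≡ 7 (mod 31), so λ ≡ 7.
  x = λ² - 23 - 1 = 49 - 24 ≡ 25; y = λ·(23 - 25) - 8 ≡ 9. → (25, 9)
3H = (25, 9).
Finally 2G + 3H:
(21, 17) + (25, 9). λ = (9 - 17)/(25 - 21) ≡ 23/4 mod 31. 4⁻¹ ≡ 8 (mod 31), so λ ≡ 29.
  x = λ² - 21 - 25 = 841 - 46 ≡ 20; y = λ·(21 - 20) - 17 ≡ 12. → (20, 12)

(20, 12)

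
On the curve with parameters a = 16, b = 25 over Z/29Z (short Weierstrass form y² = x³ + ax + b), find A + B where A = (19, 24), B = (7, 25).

(2, 6)

(19, 24) + (7, 25). λ = (25 - 24)/(7 - 19) ≡ 1/17 mod 29. 17⁻¹ ≡ 12 (mod 29) since 17·12 = 204 ≡ 1, so λ ≡ 12.
  x = λ² - 19 - 7 = 144 - 26 ≡ 2; y = λ·(19 - 2) - 24 ≡ 6. → (2, 6)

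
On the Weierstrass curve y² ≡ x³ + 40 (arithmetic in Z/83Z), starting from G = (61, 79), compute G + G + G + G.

Double-and-add on 4 = (100)₂. Start with G = (61, 79) for the leading 1-bit.
double: tangent at (61, 79): λ = (3·61² + 0)/(2·79) ≡ 41/75. 75⁻¹ ≡ 31 (mod 83), so λ ≡ 41·31 ≡ 26.
  x = λ² - 61 - 61 = 676 - 122 ≡ 56; y = λ·(61 - 56) - 79 ≡ 51. → (56, 51)
double: tangent at (56, 51): λ = (3·56² + 0)/(2·51) ≡ 29/19. 19⁻¹ ≡ 35 (mod 83), so λ ≡ 29·35 ≡ 19.
  x = λ² - 56 - 56 = 361 - 112 ≡ 0; y = λ·(56 - 0) - 51 ≡ 17. → (0, 17)

(0, 17)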